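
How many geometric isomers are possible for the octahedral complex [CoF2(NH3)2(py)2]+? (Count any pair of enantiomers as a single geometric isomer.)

There are 5 geometric isomers: F trans, NH3 trans, py trans; F trans, NH3 cis, py cis; F cis, NH3 cis, py trans; F cis, NH3 cis, py cis (chiral); F cis, NH3 trans, py cis.

5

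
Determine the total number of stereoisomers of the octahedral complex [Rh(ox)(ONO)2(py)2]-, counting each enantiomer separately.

4

An octahedron has six vertices in three trans pairs; every non-trans pair is cis.
Each ox is bidentate and must span two cis positions.
The distinct arrangements are (3 in all): ONO trans, py cis; ONO cis, py trans; ONO cis, py cis (chiral).
One of these lacks any improper symmetry element and so occurs as an enantiomeric pair, giving 3 + 1 = 4 stereoisomers in total.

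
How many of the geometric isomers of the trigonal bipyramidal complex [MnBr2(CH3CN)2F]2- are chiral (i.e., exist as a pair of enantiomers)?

In a trigonal bipyramid the two axial positions differ from the three equatorial ones.
Systematic enumeration (placing each ligand type in turn and discarding arrangements equivalent by rotation or reflection) gives 5 geometric isomers.
One of these lacks any improper symmetry element and so occurs as an enantiomeric pair, giving 5 + 1 = 6 stereoisomers in total.

1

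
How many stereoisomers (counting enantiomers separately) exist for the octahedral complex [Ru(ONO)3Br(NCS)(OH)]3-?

5

In an octahedral complex each vertex has one trans partner and four cis neighbours.
There are 4 geometric isomers: ONO mer (3 arrangements); ONO fac (chiral).
One of these lacks any improper symmetry element and so occurs as an enantiomeric pair, giving 4 + 1 = 5 stereoisomers in total.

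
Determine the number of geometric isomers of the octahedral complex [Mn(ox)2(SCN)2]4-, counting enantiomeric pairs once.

2

The six octahedral sites form three mutually perpendicular trans pairs.
Each ox is bidentate and must span two cis positions.
Working through the distinct placements yields 2 geometric isomers: SCN trans; SCN cis (chiral).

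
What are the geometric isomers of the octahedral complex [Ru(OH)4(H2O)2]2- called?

cis and trans

The distinct arrangements are (2 in all): H2O trans; H2O cis.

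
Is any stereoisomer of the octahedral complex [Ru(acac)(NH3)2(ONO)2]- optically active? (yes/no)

Each acac is bidentate and must span two cis positions.
There are 3 geometric isomers: NH3 trans, ONO cis; NH3 cis, ONO cis (chiral); NH3 cis, ONO trans.
One of these lacks any improper symmetry element and so occurs as an enantiomeric pair, giving 3 + 1 = 4 stereoisomers in total.

yes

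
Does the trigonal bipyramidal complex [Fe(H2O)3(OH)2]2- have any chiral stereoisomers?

Systematic placement gives 3 geometric isomers: OH both equatorial; OH one axial, one equatorial; OH both axial.
Each arrangement has an internal mirror plane or centre of symmetry, so none is chiral.

no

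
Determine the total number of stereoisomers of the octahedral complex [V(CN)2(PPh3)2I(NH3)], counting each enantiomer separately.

8

An octahedron has six vertices in three trans pairs; every non-trans pair is cis.
Working through the distinct placements yields 6 geometric isomers: CN trans, PPh3 trans; CN trans, PPh3 cis; CN cis, PPh3 trans; CN cis, PPh3 cis (3 arrangements, 2 chiral).
Of these, 2 lack any improper symmetry element and so occur as enantiomeric pairs, giving 6 + 2 = 8 stereoisomers in total.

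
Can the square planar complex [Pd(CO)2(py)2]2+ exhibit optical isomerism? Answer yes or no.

no

In a square planar complex each vertex has one trans partner and two cis neighbours.
Systematic placement gives 2 geometric isomers: CO cis; CO trans.
Each arrangement has an internal mirror plane or centre of symmetry, so none is chiral.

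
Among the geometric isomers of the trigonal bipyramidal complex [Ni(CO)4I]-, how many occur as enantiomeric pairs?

There are 2 geometric isomers: I equatorial; I axial.
Each arrangement has an internal mirror plane or centre of symmetry, so none is chiral.

0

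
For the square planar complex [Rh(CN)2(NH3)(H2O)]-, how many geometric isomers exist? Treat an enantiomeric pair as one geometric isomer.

Systematic placement gives 2 geometric isomers: CN cis; CN trans.

2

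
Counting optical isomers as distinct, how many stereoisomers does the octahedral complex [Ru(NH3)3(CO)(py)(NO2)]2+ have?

The six octahedral sites form three mutually perpendicular trans pairs.
The distinct arrangements are (4 in all): NH3 mer (3 arrangements); NH3 fac (chiral).
One of these lacks any improper symmetry element and so occurs as an enantiomeric pair, giving 4 + 1 = 5 stereoisomers in total.

5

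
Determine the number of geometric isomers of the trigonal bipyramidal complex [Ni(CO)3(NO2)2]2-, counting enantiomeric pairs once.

3

In a trigonal bipyramid the two axial positions differ from the three equatorial ones.
The distinct arrangements are (3 in all): NO2 both equatorial; NO2 one axial, one equatorial; NO2 both axial.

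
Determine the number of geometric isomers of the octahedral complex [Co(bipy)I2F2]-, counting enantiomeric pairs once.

3

The six octahedral sites form three mutually perpendicular trans pairs.
Each bipy is bidentate and must span two cis positions.
The distinct arrangements are (3 in all): I cis, F trans; I cis, F cis (chiral); I trans, F cis.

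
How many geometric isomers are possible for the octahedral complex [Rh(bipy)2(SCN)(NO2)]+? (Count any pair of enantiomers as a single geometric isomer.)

Each bipy is bidentate and must span two cis positions.
There are 2 geometric isomers: SCN and NO2 mutually trans; SCN and NO2 mutually cis (chiral).

2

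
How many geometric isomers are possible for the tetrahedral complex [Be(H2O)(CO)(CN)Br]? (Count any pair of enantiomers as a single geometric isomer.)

All four vertices of a tetrahedron are equivalent and mutually adjacent, so cis/trans isomerism cannot arise.
Only one geometric arrangement is possible; it has no improper symmetry element, so it exists as a pair of enantiomers (2 stereoisomers).

1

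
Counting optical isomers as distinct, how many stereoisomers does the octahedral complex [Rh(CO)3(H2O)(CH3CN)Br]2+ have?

In an octahedral complex each vertex has one trans partner and four cis neighbours.
Working through the distinct placements yields 4 geometric isomers: CO mer (3 arrangements); CO fac (chiral).
One of these lacks any improper symmetry element and so occurs as an enantiomeric pair, giving 4 + 1 = 5 stereoisomers in total.

5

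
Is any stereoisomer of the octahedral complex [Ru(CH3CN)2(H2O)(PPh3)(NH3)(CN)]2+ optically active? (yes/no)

In an octahedral complex each vertex has one trans partner and four cis neighbours.
Placing the ligands in turn and identifying arrangements related by rotation or reflection leaves 9 distinct geometric isomers.
Of these, 6 lack any improper symmetry element and so occur as enantiomeric pairs, giving 9 + 6 = 15 stereoisomers in total.

yes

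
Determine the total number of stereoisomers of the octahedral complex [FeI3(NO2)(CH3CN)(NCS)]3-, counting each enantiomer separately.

There are 4 geometric isomers: I mer (3 arrangements); I fac (chiral).
One of these lacks any improper symmetry element and so occurs as an enantiomeric pair, giving 4 + 1 = 5 stereoisomers in total.

5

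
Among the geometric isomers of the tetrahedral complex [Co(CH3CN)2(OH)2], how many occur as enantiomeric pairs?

0

Only one geometric arrangement is possible.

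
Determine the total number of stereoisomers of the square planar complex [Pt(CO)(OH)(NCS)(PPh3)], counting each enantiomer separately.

In a square planar complex each vertex has one trans partner and two cis neighbours.
Systematic placement gives 3 geometric isomers: (CO/OH trans, NCS/PPh3 trans); (CO/PPh3 trans, NCS/OH trans); (CO/NCS trans, OH/PPh3 trans).
Each arrangement has an internal mirror plane or centre of symmetry, so none is chiral.

3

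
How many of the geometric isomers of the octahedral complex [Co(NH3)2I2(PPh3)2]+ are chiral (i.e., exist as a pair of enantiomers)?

The six octahedral sites form three mutually perpendicular trans pairs.
There are 5 geometric isomers: NH3 trans, I trans, PPh3 trans; NH3 cis, I trans, PPh3 cis; NH3 cis, I cis, PPh3 trans; NH3 cis, I cis, PPh3 cis (chiral); NH3 trans, I cis, PPh3 cis.
One of these lacks any improper symmetry element and so occurs as an enantiomeric pair, giving 5 + 1 = 6 stereoisomers in total.

1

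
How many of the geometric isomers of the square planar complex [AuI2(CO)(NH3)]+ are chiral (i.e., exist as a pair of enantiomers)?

0

In a square planar complex each vertex has one trans partner and two cis neighbours.
There are 2 geometric isomers: I cis; I trans.
Each arrangement has an internal mirror plane or centre of symmetry, so none is chiral.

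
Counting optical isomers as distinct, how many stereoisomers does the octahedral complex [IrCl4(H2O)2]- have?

An octahedron has six vertices in three trans pairs; every non-trans pair is cis.
The distinct arrangements are (2 in all): H2O trans; H2O cis.
Each arrangement has an internal mirror plane or centre of symmetry, so none is chiral.

2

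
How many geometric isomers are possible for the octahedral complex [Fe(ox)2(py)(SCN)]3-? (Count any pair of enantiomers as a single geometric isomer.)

2

An octahedron has six vertices in three trans pairs; every non-trans pair is cis.
Each ox is bidentate and must span two cis positions.
There are 2 geometric isomers: py and SCN mutually cis (chiral); py and SCN mutually trans.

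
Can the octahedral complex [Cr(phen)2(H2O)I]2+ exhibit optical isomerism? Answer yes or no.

An octahedron has six vertices in three trans pairs; every non-trans pair is cis.
Each phen is bidentate and must span two cis positions.
The distinct arrangements are (2 in all): H2O and I mutually trans; H2O and I mutually cis (chiral).
One of these lacks any improper symmetry element and so occurs as an enantiomeric pair, giving 2 + 1 = 3 stereoisomers in total.

yes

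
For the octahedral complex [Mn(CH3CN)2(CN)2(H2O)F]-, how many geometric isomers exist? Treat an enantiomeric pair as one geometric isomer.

6

There are 6 geometric isomers: CH3CN trans, CN trans; CH3CN trans, CN cis; CH3CN cis, CN cis (3 arrangements, 2 chiral); CH3CN cis, CN trans.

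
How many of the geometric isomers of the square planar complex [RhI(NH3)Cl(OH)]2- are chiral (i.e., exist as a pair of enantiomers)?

0

A square has two trans pairs of vertices; adjacent vertices are cis.
Systematic placement gives 3 geometric isomers: (Cl/NH3 trans, I/OH trans); (Cl/OH trans, I/NH3 trans); (Cl/I trans, NH3/OH trans).
Each arrangement has an internal mirror plane or centre of symmetry, so none is chiral.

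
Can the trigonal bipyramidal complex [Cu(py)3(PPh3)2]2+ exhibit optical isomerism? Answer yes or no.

Working through the distinct placements yields 3 geometric isomers: PPh3 both axial; PPh3 one axial, one equatorial; PPh3 both equatorial.
Each arrangement has an internal mirror plane or centre of symmetry, so none is chiral.

no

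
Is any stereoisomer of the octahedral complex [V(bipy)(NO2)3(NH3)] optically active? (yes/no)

no

Each bipy is bidentate and must span two cis positions.
Systematic placement gives 2 geometric isomers: NO2 fac; NO2 mer.
Each arrangement has an internal mirror plane or centre of symmetry, so none is chiral.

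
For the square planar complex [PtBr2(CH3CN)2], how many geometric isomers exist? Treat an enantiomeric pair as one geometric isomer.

There are 2 geometric isomers: Br cis; Br trans.

2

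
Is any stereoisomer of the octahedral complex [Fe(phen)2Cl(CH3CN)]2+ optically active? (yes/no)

yes

The six octahedral sites form three mutually perpendicular trans pairs.
Each phen is bidentate and must span two cis positions.
Working through the distinct placements yields 2 geometric isomers: Cl and CH3CN mutually trans; Cl and CH3CN mutually cis (chiral).
One of these lacks any improper symmetry element and so occurs as an enantiomeric pair, giving 2 + 1 = 3 stereoisomers in total.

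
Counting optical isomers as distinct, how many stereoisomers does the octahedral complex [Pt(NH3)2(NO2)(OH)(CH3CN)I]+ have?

15

Exhaustive case analysis gives 9 geometric isomers.
Of these, 6 lack any improper symmetry element and so occur as enantiomeric pairs, giving 9 + 6 = 15 stereoisomers in total.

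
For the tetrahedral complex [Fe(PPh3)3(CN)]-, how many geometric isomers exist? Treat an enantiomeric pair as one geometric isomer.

1

In a tetrahedral complex all four positions are equivalent and every pair of ligands is adjacent — there is no cis/trans distinction.
Only one geometric arrangement is possible.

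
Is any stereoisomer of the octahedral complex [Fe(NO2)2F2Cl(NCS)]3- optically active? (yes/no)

yes

The six octahedral sites form three mutually perpendicular trans pairs.
Systematic placement gives 6 geometric isomers: NO2 trans, F cis; NO2 cis, F cis (3 arrangements, 2 chiral); NO2 trans, F trans; NO2 cis, F trans.
Of these, 2 lack any improper symmetry element and so occur as enantiomeric pairs, giving 6 + 2 = 8 stereoisomers in total.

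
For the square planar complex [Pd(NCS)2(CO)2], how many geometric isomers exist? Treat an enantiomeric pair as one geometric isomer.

2

A square has two trans pairs of vertices; adjacent vertices are cis.
Working through the distinct placements yields 2 geometric isomers: NCS cis; NCS trans.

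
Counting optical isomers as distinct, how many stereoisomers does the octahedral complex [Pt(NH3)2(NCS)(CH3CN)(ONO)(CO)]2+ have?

Systematic enumeration (placing each ligand type in turn and discarding arrangements equivalent by rotation or reflection) gives 9 geometric isomers.
Of these, 6 lack any improper symmetry element and so occur as enantiomeric pairs, giving 9 + 6 = 15 stereoisomers in total.

15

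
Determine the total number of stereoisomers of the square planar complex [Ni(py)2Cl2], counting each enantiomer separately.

2

A square has two trans pairs of vertices; adjacent vertices are cis.
The distinct arrangements are (2 in all): py cis; py trans.
Each arrangement has an internal mirror plane or centre of symmetry, so none is chiral.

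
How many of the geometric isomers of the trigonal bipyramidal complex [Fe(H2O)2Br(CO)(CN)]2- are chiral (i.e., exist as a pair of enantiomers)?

In a trigonal bipyramid the two axial positions differ from the three equatorial ones.
Systematic enumeration (placing each ligand type in turn and discarding arrangements equivalent by rotation or reflection) gives 7 geometric isomers.
Of these, 3 lack any improper symmetry element and so occur as enantiomeric pairs, giving 7 + 3 = 10 stereoisomers in total.

3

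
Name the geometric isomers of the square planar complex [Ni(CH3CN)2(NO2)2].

cis and trans

Systematic placement gives 2 geometric isomers: CH3CN cis; CH3CN trans.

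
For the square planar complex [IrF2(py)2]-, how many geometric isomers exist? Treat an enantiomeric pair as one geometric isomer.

In a square planar complex each vertex has one trans partner and two cis neighbours.
The distinct arrangements are (2 in all): F cis; F trans.

2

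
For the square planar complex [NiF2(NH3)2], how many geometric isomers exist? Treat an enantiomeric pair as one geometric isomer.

2

A square has two trans pairs of vertices; adjacent vertices are cis.
Working through the distinct placements yields 2 geometric isomers: F cis; F trans.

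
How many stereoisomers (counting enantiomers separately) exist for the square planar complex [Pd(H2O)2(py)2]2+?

A square has two trans pairs of vertices; adjacent vertices are cis.
The distinct arrangements are (2 in all): H2O cis; H2O trans.
Each arrangement has an internal mirror plane or centre of symmetry, so none is chiral.

2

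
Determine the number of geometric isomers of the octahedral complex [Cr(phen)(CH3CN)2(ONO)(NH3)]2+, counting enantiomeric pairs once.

4

In an octahedral complex each vertex has one trans partner and four cis neighbours.
Each phen is bidentate and must span two cis positions.
The distinct arrangements are (4 in all): CH3CN trans; CH3CN cis (3 arrangements, 2 chiral).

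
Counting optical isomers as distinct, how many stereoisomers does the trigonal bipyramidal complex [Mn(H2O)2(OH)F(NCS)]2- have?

A trigonal bipyramid has two axial and three equatorial sites, which are chemically inequivalent.
Placing the ligands in turn and identifying arrangements related by rotation or reflection leaves 7 distinct geometric isomers.
Of these, 3 lack any improper symmetry element and so occur as enantiomeric pairs, giving 7 + 3 = 10 stereoisomers in total.

10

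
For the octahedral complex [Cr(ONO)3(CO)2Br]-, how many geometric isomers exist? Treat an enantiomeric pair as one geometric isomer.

In an octahedral complex each vertex has one trans partner and four cis neighbours.
Systematic placement gives 3 geometric isomers: ONO mer, CO cis; ONO mer, CO trans; ONO fac, CO cis.

3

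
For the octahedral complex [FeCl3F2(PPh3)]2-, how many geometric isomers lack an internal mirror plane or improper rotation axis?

There are 3 geometric isomers: Cl mer, F cis; Cl mer, F trans; Cl fac, F cis.
Each arrangement has an internal mirror plane or centre of symmetry, so none is chiral.

0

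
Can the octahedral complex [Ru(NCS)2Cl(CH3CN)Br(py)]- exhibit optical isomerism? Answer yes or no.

The six octahedral sites form three mutually perpendicular trans pairs.
Placing the ligands in turn and identifying arrangements related by rotation or reflection leaves 9 distinct geometric isomers.
Of these, 6 lack any improper symmetry element and so occur as enantiomeric pairs, giving 9 + 6 = 15 stereoisomers in total.

yes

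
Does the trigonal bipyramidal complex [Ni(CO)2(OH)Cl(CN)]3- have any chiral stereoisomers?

In a trigonal bipyramid the two axial positions differ from the three equatorial ones.
Exhaustive case analysis gives 7 geometric isomers.
Of these, 3 lack any improper symmetry element and so occur as enantiomeric pairs, giving 7 + 3 = 10 stereoisomers in total.

yes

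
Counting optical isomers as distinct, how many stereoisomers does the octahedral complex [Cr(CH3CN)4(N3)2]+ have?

Working through the distinct placements yields 2 geometric isomers: N3 trans; N3 cis.
Each arrangement has an internal mirror plane or centre of symmetry, so none is chiral.

2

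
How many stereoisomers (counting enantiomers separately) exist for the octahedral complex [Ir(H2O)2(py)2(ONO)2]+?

6

In an octahedral complex each vertex has one trans partner and four cis neighbours.
Systematic placement gives 5 geometric isomers: H2O trans, py trans, ONO trans; H2O trans, py cis, ONO cis; H2O cis, py trans, ONO cis; H2O cis, py cis, ONO cis (chiral); H2O cis, py cis, ONO trans.
One of these lacks any improper symmetry element and so occurs as an enantiomeric pair, giving 5 + 1 = 6 stereoisomers in total.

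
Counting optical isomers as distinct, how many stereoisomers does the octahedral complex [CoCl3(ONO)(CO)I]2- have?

5

The six octahedral sites form three mutually perpendicular trans pairs.
There are 4 geometric isomers: Cl mer (3 arrangements); Cl fac (chiral).
One of these lacks any improper symmetry element and so occurs as an enantiomeric pair, giving 4 + 1 = 5 stereoisomers in total.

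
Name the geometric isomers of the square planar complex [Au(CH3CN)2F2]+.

In a square planar complex each vertex has one trans partner and two cis neighbours.
The distinct arrangements are (2 in all): CH3CN cis; CH3CN trans.

cis and trans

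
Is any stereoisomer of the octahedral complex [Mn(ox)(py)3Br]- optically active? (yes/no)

In an octahedral complex each vertex has one trans partner and four cis neighbours.
Each ox is bidentate and must span two cis positions.
Systematic placement gives 2 geometric isomers: py mer; py fac.
Each arrangement has an internal mirror plane or centre of symmetry, so none is chiral.

no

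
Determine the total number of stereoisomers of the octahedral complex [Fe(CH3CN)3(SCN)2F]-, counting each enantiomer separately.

In an octahedral complex each vertex has one trans partner and four cis neighbours.
There are 3 geometric isomers: CH3CN mer, SCN trans; CH3CN mer, SCN cis; CH3CN fac, SCN cis.
Each arrangement has an internal mirror plane or centre of symmetry, so none is chiral.

3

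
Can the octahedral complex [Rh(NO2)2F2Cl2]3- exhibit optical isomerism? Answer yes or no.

yes

Systematic placement gives 5 geometric isomers: NO2 trans, F trans, Cl trans; NO2 cis, F cis, Cl trans; NO2 trans, F cis, Cl cis; NO2 cis, F cis, Cl cis (chiral); NO2 cis, F trans, Cl cis.
One of these lacks any improper symmetry element and so occurs as an enantiomeric pair, giving 5 + 1 = 6 stereoisomers in total.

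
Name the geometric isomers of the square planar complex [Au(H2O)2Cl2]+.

cis and trans

Systematic placement gives 2 geometric isomers: H2O cis; H2O trans.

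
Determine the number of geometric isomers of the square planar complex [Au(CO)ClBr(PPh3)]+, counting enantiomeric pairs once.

3

A square has two trans pairs of vertices; adjacent vertices are cis.
The distinct arrangements are (3 in all): (Br/Cl trans, CO/PPh3 trans); (Br/PPh3 trans, CO/Cl trans); (Br/CO trans, Cl/PPh3 trans).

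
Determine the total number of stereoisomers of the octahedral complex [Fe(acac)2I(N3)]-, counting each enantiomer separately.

3

In an octahedral complex each vertex has one trans partner and four cis neighbours.
Each acac is bidentate and must span two cis positions.
Systematic placement gives 2 geometric isomers: I and N3 mutually trans; I and N3 mutually cis (chiral).
One of these lacks any improper symmetry element and so occurs as an enantiomeric pair, giving 2 + 1 = 3 stereoisomers in total.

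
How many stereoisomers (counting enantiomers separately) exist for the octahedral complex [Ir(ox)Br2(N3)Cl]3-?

Each ox is bidentate and must span two cis positions.
Systematic placement gives 4 geometric isomers: Br trans; Br cis (3 arrangements, 2 chiral).
Of these, 2 lack any improper symmetry element and so occur as enantiomeric pairs, giving 4 + 2 = 6 stereoisomers in total.

6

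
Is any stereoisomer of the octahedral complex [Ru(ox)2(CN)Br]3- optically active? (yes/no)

yes

An octahedron has six vertices in three trans pairs; every non-trans pair is cis.
Each ox is bidentate and must span two cis positions.
Working through the distinct placements yields 2 geometric isomers: CN and Br mutually trans; CN and Br mutually cis (chiral).
One of these lacks any improper symmetry element and so occurs as an enantiomeric pair, giving 2 + 1 = 3 stereoisomers in total.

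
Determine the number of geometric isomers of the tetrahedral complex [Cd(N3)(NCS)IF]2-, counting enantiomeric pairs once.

1

In a tetrahedral complex all four positions are equivalent and every pair of ligands is adjacent — there is no cis/trans distinction.
Only one geometric arrangement is possible; it has no improper symmetry element, so it exists as a pair of enantiomers (2 stereoisomers).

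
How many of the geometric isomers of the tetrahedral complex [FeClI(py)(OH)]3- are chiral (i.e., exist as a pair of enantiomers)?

Only one geometric arrangement is possible; it has no improper symmetry element, so it exists as a pair of enantiomers (2 stereoisomers).

1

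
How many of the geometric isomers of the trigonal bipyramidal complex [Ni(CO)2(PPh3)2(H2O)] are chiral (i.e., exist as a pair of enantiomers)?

1

A trigonal bipyramid has two axial and three equatorial sites, which are chemically inequivalent.
Exhaustive case analysis gives 5 geometric isomers.
One of these lacks any improper symmetry element and so occurs as an enantiomeric pair, giving 5 + 1 = 6 stereoisomers in total.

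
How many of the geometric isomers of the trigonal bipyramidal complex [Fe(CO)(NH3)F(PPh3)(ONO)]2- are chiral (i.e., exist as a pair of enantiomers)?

A trigonal bipyramid has two axial and three equatorial sites, which are chemically inequivalent.
Placing the ligands in turn and identifying arrangements related by rotation or reflection leaves 10 distinct geometric isomers.
Of these, 10 lack any improper symmetry element and so occur as enantiomeric pairs, giving 10 + 10 = 20 stereoisomers in total.

10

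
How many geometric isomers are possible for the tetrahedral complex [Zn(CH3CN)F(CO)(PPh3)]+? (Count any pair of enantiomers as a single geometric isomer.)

In a tetrahedral complex all four positions are equivalent and every pair of ligands is adjacent — there is no cis/trans distinction.
Only one geometric arrangement is possible; it has no improper symmetry element, so it exists as a pair of enantiomers (2 stereoisomers).

1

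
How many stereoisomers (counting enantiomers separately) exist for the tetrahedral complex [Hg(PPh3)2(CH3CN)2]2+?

1

In a tetrahedral complex all four positions are equivalent and every pair of ligands is adjacent — there is no cis/trans distinction.
Only one geometric arrangement is possible.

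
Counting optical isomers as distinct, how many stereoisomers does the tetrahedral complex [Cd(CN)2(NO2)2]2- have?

1

All four vertices of a tetrahedron are equivalent and mutually adjacent, so cis/trans isomerism cannot arise.
Only one geometric arrangement is possible.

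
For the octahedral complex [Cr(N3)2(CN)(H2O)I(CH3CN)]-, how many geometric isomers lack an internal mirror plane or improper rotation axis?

6

The six octahedral sites form three mutually perpendicular trans pairs.
Exhaustive case analysis gives 9 geometric isomers.
Of these, 6 lack any improper symmetry element and so occur as enantiomeric pairs, giving 9 + 6 = 15 stereoisomers in total.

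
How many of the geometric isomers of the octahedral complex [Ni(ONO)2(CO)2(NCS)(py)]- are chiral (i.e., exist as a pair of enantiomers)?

2

In an octahedral complex each vertex has one trans partner and four cis neighbours.
The distinct arrangements are (6 in all): ONO cis, CO trans; ONO trans, CO trans; ONO cis, CO cis (3 arrangements, 2 chiral); ONO trans, CO cis.
Of these, 2 lack any improper symmetry element and so occur as enantiomeric pairs, giving 6 + 2 = 8 stereoisomers in total.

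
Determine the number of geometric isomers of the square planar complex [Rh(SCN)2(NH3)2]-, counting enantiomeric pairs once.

2

A square has two trans pairs of vertices; adjacent vertices are cis.
The distinct arrangements are (2 in all): SCN cis; SCN trans.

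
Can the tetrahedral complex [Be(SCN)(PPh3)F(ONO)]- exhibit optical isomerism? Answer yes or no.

yes

All four vertices of a tetrahedron are equivalent and mutually adjacent, so cis/trans isomerism cannot arise.
Only one geometric arrangement is possible; it has no improper symmetry element, so it exists as a pair of enantiomers (2 stereoisomers).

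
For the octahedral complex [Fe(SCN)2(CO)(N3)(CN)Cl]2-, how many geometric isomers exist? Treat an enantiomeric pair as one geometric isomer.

9

The six octahedral sites form three mutually perpendicular trans pairs.
Placing the ligands in turn and identifying arrangements related by rotation or reflection leaves 9 distinct geometric isomers.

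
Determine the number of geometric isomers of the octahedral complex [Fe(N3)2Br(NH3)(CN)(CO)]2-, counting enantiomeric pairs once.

9

The six octahedral sites form three mutually perpendicular trans pairs.
Placing the ligands in turn and identifying arrangements related by rotation or reflection leaves 9 distinct geometric isomers.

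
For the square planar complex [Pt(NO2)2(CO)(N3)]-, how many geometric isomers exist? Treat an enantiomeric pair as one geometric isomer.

In a square planar complex each vertex has one trans partner and two cis neighbours.
Working through the distinct placements yields 2 geometric isomers: NO2 cis; NO2 trans.

2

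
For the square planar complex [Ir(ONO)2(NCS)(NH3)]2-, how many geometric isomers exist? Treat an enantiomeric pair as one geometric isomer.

2

Working through the distinct placements yields 2 geometric isomers: ONO cis; ONO trans.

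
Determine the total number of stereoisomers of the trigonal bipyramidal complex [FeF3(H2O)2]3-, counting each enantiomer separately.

In a trigonal bipyramid the two axial positions differ from the three equatorial ones.
There are 3 geometric isomers: H2O both equatorial; H2O one axial, one equatorial; H2O both axial.
Each arrangement has an internal mirror plane or centre of symmetry, so none is chiral.

3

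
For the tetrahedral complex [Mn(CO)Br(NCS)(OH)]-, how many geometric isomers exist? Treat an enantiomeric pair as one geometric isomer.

1

All four vertices of a tetrahedron are equivalent and mutually adjacent, so cis/trans isomerism cannot arise.
Only one geometric arrangement is possible; it has no improper symmetry element, so it exists as a pair of enantiomers (2 stereoisomers).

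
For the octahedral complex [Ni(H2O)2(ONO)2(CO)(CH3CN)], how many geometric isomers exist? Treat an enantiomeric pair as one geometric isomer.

6

An octahedron has six vertices in three trans pairs; every non-trans pair is cis.
There are 6 geometric isomers: H2O trans, ONO trans; H2O cis, ONO cis (3 arrangements, 2 chiral); H2O cis, ONO trans; H2O trans, ONO cis.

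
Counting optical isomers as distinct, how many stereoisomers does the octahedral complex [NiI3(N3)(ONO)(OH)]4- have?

5

An octahedron has six vertices in three trans pairs; every non-trans pair is cis.
Working through the distinct placements yields 4 geometric isomers: I mer (3 arrangements); I fac (chiral).
One of these lacks any improper symmetry element and so occurs as an enantiomeric pair, giving 4 + 1 = 5 stereoisomers in total.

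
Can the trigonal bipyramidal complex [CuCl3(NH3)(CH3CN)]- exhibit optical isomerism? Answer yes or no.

In a trigonal bipyramid the two axial positions differ from the three equatorial ones.
Working through the distinct placements yields 4 geometric isomers: NH3 equatorial, CH3CN axial; NH3 axial, CH3CN axial; NH3 equatorial, CH3CN equatorial; NH3 axial, CH3CN equatorial.
Each arrangement has an internal mirror plane or centre of symmetry, so none is chiral.

no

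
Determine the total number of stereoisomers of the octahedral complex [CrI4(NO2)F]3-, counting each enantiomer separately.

The distinct arrangements are (2 in all): NO2 and F mutually cis; NO2 and F mutually trans.
Each arrangement has an internal mirror plane or centre of symmetry, so none is chiral.

2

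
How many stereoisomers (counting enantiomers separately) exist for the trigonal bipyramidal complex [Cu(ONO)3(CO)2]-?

3

A trigonal bipyramid has two axial and three equatorial sites, which are chemically inequivalent.
There are 3 geometric isomers: CO both axial; CO one axial, one equatorial; CO both equatorial.
Each arrangement has an internal mirror plane or centre of symmetry, so none is chiral.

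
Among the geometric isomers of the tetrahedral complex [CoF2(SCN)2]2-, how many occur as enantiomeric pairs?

In a tetrahedral complex all four positions are equivalent and every pair of ligands is adjacent — there is no cis/trans distinction.
Only one geometric arrangement is possible.

0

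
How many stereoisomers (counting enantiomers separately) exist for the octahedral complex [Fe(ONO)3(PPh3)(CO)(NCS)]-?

An octahedron has six vertices in three trans pairs; every non-trans pair is cis.
The distinct arrangements are (4 in all): ONO mer (3 arrangements); ONO fac (chiral).
One of these lacks any improper symmetry element and so occurs as an enantiomeric pair, giving 4 + 1 = 5 stereoisomers in total.

5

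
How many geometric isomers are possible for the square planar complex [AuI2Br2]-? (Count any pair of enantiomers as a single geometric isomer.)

In a square planar complex each vertex has one trans partner and two cis neighbours.
There are 2 geometric isomers: I cis; I trans.

2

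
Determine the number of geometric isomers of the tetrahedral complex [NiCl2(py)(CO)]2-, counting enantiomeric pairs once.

All four vertices of a tetrahedron are equivalent and mutually adjacent, so cis/trans isomerism cannot arise.
Only one geometric arrangement is possible.

1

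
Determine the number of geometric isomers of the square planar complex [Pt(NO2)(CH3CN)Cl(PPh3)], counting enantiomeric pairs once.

3

A square has two trans pairs of vertices; adjacent vertices are cis.
The distinct arrangements are (3 in all): (CH3CN/NO2 trans, Cl/PPh3 trans); (CH3CN/PPh3 trans, Cl/NO2 trans); (CH3CN/Cl trans, NO2/PPh3 trans).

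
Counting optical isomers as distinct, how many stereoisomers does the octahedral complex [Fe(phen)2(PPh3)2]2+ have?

3

An octahedron has six vertices in three trans pairs; every non-trans pair is cis.
Each phen is bidentate and must span two cis positions.
Working through the distinct placements yields 2 geometric isomers: PPh3 trans; PPh3 cis (chiral).
One of these lacks any improper symmetry element and so occurs as an enantiomeric pair, giving 2 + 1 = 3 stereoisomers in total.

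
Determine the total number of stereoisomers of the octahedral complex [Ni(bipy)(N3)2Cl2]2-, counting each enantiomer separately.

Each bipy is bidentate and must span two cis positions.
The distinct arrangements are (3 in all): N3 cis, Cl trans; N3 cis, Cl cis (chiral); N3 trans, Cl cis.
One of these lacks any improper symmetry element and so occurs as an enantiomeric pair, giving 3 + 1 = 4 stereoisomers in total.

4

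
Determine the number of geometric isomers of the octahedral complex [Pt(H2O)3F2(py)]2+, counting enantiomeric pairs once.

An octahedron has six vertices in three trans pairs; every non-trans pair is cis.
Systematic placement gives 3 geometric isomers: H2O mer, F trans; H2O fac, F cis; H2O mer, F cis.

3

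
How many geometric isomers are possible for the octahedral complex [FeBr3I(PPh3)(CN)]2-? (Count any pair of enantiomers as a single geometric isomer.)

An octahedron has six vertices in three trans pairs; every non-trans pair is cis.
Working through the distinct placements yields 4 geometric isomers: Br mer (3 arrangements); Br fac (chiral).

4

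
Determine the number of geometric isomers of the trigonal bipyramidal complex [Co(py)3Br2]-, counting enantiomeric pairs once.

There are 3 geometric isomers: Br both axial; Br one axial, one equatorial; Br both equatorial.

3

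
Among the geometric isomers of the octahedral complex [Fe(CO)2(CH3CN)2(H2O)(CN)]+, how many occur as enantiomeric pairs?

There are 6 geometric isomers: CO cis, CH3CN trans; CO trans, CH3CN trans; CO cis, CH3CN cis (3 arrangements, 2 chiral); CO trans, CH3CN cis.
Of these, 2 lack any improper symmetry element and so occur as enantiomeric pairs, giving 6 + 2 = 8 stereoisomers in total.

2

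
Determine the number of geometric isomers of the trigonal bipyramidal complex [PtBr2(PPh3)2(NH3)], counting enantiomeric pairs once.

In a trigonal bipyramid the two axial positions differ from the three equatorial ones.
Exhaustive case analysis gives 5 geometric isomers.

5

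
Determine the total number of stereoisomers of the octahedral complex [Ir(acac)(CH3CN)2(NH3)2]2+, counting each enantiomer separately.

In an octahedral complex each vertex has one trans partner and four cis neighbours.
Each acac is bidentate and must span two cis positions.
Systematic placement gives 3 geometric isomers: CH3CN trans, NH3 cis; CH3CN cis, NH3 cis (chiral); CH3CN cis, NH3 trans.
One of these lacks any improper symmetry element and so occurs as an enantiomeric pair, giving 3 + 1 = 4 stereoisomers in total.

4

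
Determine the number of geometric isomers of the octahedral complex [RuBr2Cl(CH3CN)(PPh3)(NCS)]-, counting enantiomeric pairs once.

9

The six octahedral sites form three mutually perpendicular trans pairs.
Placing the ligands in turn and identifying arrangements related by rotation or reflection leaves 9 distinct geometric isomers.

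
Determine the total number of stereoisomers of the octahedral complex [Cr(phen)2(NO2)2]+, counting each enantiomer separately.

3

In an octahedral complex each vertex has one trans partner and four cis neighbours.
Each phen is bidentate and must span two cis positions.
Working through the distinct placements yields 2 geometric isomers: NO2 trans; NO2 cis (chiral).
One of these lacks any improper symmetry element and so occurs as an enantiomeric pair, giving 2 + 1 = 3 stereoisomers in total.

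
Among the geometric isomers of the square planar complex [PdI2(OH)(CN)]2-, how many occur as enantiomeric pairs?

0

A square has two trans pairs of vertices; adjacent vertices are cis.
The distinct arrangements are (2 in all): I cis; I trans.
Each arrangement has an internal mirror plane or centre of symmetry, so none is chiral.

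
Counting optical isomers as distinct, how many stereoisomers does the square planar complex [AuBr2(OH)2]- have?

2

A square has two trans pairs of vertices; adjacent vertices are cis.
Working through the distinct placements yields 2 geometric isomers: Br cis; Br trans.
Each arrangement has an internal mirror plane or centre of symmetry, so none is chiral.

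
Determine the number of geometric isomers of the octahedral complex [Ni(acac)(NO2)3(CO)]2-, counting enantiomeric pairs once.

2

Each acac is bidentate and must span two cis positions.
Systematic placement gives 2 geometric isomers: NO2 fac; NO2 mer.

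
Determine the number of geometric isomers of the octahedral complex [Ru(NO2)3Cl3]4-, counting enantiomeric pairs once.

2

In an octahedral complex each vertex has one trans partner and four cis neighbours.
Working through the distinct placements yields 2 geometric isomers: NO2 mer; NO2 fac.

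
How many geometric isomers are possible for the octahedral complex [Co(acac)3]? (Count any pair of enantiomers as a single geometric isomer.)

The six octahedral sites form three mutually perpendicular trans pairs.
Each acac is bidentate and must span two cis positions.
Only one geometric arrangement is possible; it has no improper symmetry element, so it exists as a pair of enantiomers (2 stereoisomers).

1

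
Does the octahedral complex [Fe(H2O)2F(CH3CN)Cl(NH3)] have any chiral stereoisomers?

In an octahedral complex each vertex has one trans partner and four cis neighbours.
Systematic enumeration (placing each ligand type in turn and discarding arrangements equivalent by rotation or reflection) gives 9 geometric isomers.
Of these, 6 lack any improper symmetry element and so occur as enantiomeric pairs, giving 9 + 6 = 15 stereoisomers in total.

yes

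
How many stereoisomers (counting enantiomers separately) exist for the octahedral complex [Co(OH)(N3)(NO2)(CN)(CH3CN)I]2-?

30

The six octahedral sites form three mutually perpendicular trans pairs.
Systematic enumeration (placing each ligand type in turn and discarding arrangements equivalent by rotation or reflection) gives 15 geometric isomers.
Of these, 15 lack any improper symmetry element and so occur as enantiomeric pairs, giving 15 + 15 = 30 stereoisomers in total.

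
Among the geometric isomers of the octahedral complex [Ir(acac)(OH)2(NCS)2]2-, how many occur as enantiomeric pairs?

Each acac is bidentate and must span two cis positions.
Systematic placement gives 3 geometric isomers: OH cis, NCS trans; OH cis, NCS cis (chiral); OH trans, NCS cis.
One of these lacks any improper symmetry element and so occurs as an enantiomeric pair, giving 3 + 1 = 4 stereoisomers in total.

1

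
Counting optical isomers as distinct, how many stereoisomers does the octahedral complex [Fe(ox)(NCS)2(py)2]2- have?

4

In an octahedral complex each vertex has one trans partner and four cis neighbours.
Each ox is bidentate and must span two cis positions.
The distinct arrangements are (3 in all): NCS trans, py cis; NCS cis, py trans; NCS cis, py cis (chiral).
One of these lacks any improper symmetry element and so occurs as an enantiomeric pair, giving 3 + 1 = 4 stereoisomers in total.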